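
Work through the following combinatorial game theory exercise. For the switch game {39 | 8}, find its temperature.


The game is {39 | 8}, a switch {a | b} with numbers a > b.
Cooling {a | b} by t gives {a - t | b + t}, which stops being hot when a - t = b + t, i.e. at t = (a - b)/2. So the temperature of a switch is (a - b)/2.
Temperature = (Left option - Right option) / 2
= (39 - (8)) / 2
= 31 / 2
= 31/2

31/2


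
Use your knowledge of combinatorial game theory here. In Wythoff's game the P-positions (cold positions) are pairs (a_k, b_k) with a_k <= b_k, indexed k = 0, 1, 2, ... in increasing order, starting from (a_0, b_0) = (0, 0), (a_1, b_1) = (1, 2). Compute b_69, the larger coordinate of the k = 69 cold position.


By Wythoff's theorem, a_k = floor(k * phi) and b_k = floor(k * phi^2) = a_k + k, where phi = (1 + sqrt(5))/2 is the golden ratio.
phi = (1 + sqrt(5))/2 = 1.618034
phi^2 = phi + 1 = 2.618034
k = 69
k * phi^2 = 69 * 2.618034 = 180.644345
b_69 = floor(k * phi^2) = 180 (check: a_69 + k = 111 + 69 = 180)

180


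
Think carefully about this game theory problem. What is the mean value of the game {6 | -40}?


Game = {6 | -40}, a switch {a | b} with numbers a > b.
Its thermograph has left wall a - t and right wall b + t, which meet at t = (a - b)/2, where both equal (a + b)/2. So the mast (mean value) is at (a + b)/2.
Mean = (6 + (-40))/2 = -34/2 = -17

-17


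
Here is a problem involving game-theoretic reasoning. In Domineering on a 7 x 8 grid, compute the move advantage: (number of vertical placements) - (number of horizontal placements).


Board is 7 x 8 (rows x cols).
Left (vertical) placements: (rows-1) * cols = 6 * 8 = 48
Right (horizontal) placements: rows * (cols-1) = 7 * 7 = 49
Advantage = Left - Right = 48 - 49 = -1

-1


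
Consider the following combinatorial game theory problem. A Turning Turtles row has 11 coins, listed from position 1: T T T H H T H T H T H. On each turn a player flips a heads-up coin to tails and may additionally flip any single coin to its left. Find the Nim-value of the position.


Coins: T T T H H T H T H T H
Key fact: a single head at position k behaves exactly like a Nim heap of size k (turning it to T and optionally flipping a coin at j < k corresponds to moving the heap from k to j, or to 0), and heads combine as a disjunctive sum (two heads at the same place would cancel, matching j XOR j = 0). So the Nim-value is the XOR of the 1-indexed positions of the heads.
Face-up positions (1-indexed): [4, 5, 7, 9, 11]
XOR 0 with 4: 0 XOR 4 = 4
XOR 4 with 5: 4 XOR 5 = 1
XOR 1 with 7: 1 XOR 7 = 6
XOR 6 with 9: 6 XOR 9 = 15
XOR 15 with 11: 15 XOR 11 = 4
Nim-value = 4

4


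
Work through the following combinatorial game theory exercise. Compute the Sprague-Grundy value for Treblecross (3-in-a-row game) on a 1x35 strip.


Treblecross: place X on empty cells; 3-in-a-row wins.
Playing within two cells of an existing X lets the opponent win at once, so sensible play treats the cells i-2..i+2 around each X as dead. The player left with no safe cell loses, so this is a normal-play take-away game on strips of safe cells.
Placing X at cell i (0-indexed) of a strip of k safe cells leaves independent strips of sizes max(0, i-2) and max(0, k-i-3). Hence G(k) = mex{ G(max(0,i-2)) XOR G(max(0,k-i-3)) : 0 <= i < k }, with G(0) = 0.
G(1): splits (0,0):0^0=0 -> mex({0}) = 1
G(2): splits (0,0):0^0=0 -> mex({0}) = 1
G(3): splits (0,0):0^0=0 -> mex({0}) = 1
G(4): splits (0,1):0^1=1 (0,0):0^0=0 -> mex({0, 1}) = 2
G(5): splits (0,2):0^1=1 (0,1):0^1=1 (0,0):0^0=0 -> mex({0, 1}) = 2
G(6) = mex({1}) = 0
G(7) = mex({0, 1, 2}) = 3
G(8) = mex({0, 1, 2}) = 3
G(9) = mex({0, 2}) = 1
G(10) = mex({0, 2, 3}) = 1
G(11) = mex({0, 3}) = 1
G(12) = mex({1, 3}) = 0
G(13) = mex({0, 1, 2, 3}) = 4
G(14) = mex({0, 1, 2}) = 3
G(15) = mex({0, 1, 2}) = 3
G(16) = mex({0, 1, 2, 4}) = 3
G(17) = mex({0, 1, 3, 4}) = 2
G(18) = mex({0, 1, 3, 4}) = 2
G(19) = mex({0, 1, 3, 5}) = 2
G(20) = mex({0, 1, 2, 3, 5}) = 4
G(21) = mex({0, 1, 2, 3, 5}) = 4
G(22) = mex({1, 2, 6}) = 0
G(23) = mex({0, 1, 2, 3, 4, 6}) = 5
G(24) = mex({0, 1, 2, 3, 4}) = 5
G(25) = mex({0, 1, 3, 4, 7}) = 2
G(26) = mex({0, 1, 3, 4, 5, 7}) = 2
G(27) = mex({0, 1, 3, 5}) = 2
G(28) = mex({0, 1, 2, 5}) = 3
G(29) = mex({0, 1, 2, 4, 5, 6}) = 3
G(30) = mex({1, 2, 4, 6}) = 0
G(31) = mex({0, 1, 2, 3, 4, 6}) = 5
G(32) = mex({1, 2, 3, 4, 7}) = 0
G(33) = mex({0, 3, 7}) = 1
G(34) = mex({0, 2, 3, 5, 7}) = 1
G(35) = mex({0, 2, 3, 5, 6}) = 1
Therefore G(35) = 1.

1


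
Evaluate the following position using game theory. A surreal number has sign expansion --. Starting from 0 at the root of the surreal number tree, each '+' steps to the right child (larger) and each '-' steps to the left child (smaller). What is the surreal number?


Sign expansion: --
Rule: track bounds (lo, hi), initially (-inf, +inf). On '+', the current value becomes lo and we move to the simplest number in (value, hi): value + 1 if hi = +inf, otherwise the midpoint (value + hi)/2. On '-', the current value becomes hi and we move to value - 1 if lo = -inf, otherwise the midpoint (lo + value)/2.
Start at 0.
Step 1: sign = -, move left. Bounds: (-inf, 0). Value = -1
Step 2: sign = -, move left. Bounds: (-inf, -1). Value = -2
The surreal number with sign expansion -- is -2.

-2


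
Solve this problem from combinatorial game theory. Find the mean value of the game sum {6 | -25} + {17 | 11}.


G1 = {6 | -25}, G2 = {17 | 11}
Each is a switch {a | b} with numbers a > b; its mean value is (a + b)/2, and mean value is additive over game sums: m(G1 + G2) = m(G1) + m(G2).
Mean of G1 = (6 + (-25))/2 = -19/2 = -19/2
Mean of G2 = (17 + (11))/2 = 28/2 = 14
Mean of G1 + G2 = -19/2 + 14 = 9/2

9/2


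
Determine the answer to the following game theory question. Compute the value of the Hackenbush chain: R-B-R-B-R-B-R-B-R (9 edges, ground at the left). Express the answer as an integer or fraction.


Edges (from ground): R-B-R-B-R-B-R-B-R
By Berlekamp's sign-expansion rule, a Blue-Red Hackenbush stalk has the value of the surreal number whose sign sequence is the edge sequence with B -> + and R -> -.
Sign sequence: -+-+-+-+-
Trace the sign expansion in the surreal number tree, starting from 0:
Edge 1: R (sign -) -> bounds (-inf, 0), value = -1
Edge 2: B (sign +) -> bounds (-1, 0), value = -1/2
Edge 3: R (sign -) -> bounds (-1, -1/2), value = -3/4
Edge 4: B (sign +) -> bounds (-3/4, -1/2), value = -5/8
Edge 5: R (sign -) -> bounds (-3/4, -5/8), value = -11/16
Edge 6: B (sign +) -> bounds (-11/16, -5/8), value = -21/32
Edge 7: R (sign -) -> bounds (-11/16, -21/32), value = -43/64
Edge 8: B (sign +) -> bounds (-43/64, -21/32), value = -85/128
Edge 9: R (sign -) -> bounds (-43/64, -85/128), value = -171/256
Game value = -171/256

-171/256


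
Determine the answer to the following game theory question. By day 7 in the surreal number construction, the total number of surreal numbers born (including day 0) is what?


Day 0: {|} = 0 is born. Count = 1.
Day n: the number of surreal numbers born by day n is 2^(n+1) - 1.
By day 0: 2^1 - 1 = 1
By day 1: 2^2 - 1 = 3
By day 2: 2^3 - 1 = 7
By day 3: 2^4 - 1 = 15
By day 4: 2^5 - 1 = 31
By day 5: 2^6 - 1 = 63
By day 6: 2^7 - 1 = 127
By day 7: 2^8 - 1 = 255
By day 7: 255 surreal numbers.

255


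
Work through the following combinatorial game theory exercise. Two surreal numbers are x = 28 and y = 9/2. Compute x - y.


x = 28, y = 9/2
Converting to common denominator: 2
x = 56/2, y = 9/2
x - y = 28 - 9/2 = 47/2

47/2


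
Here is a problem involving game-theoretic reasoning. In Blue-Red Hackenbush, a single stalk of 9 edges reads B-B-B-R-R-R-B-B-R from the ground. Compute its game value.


Edges (from ground): B-B-B-R-R-R-B-B-R
By Berlekamp's sign-expansion rule, a Blue-Red Hackenbush stalk has the value of the surreal number whose sign sequence is the edge sequence with B -> + and R -> -.
Sign sequence: +++---++-
Trace the sign expansion in the surreal number tree, starting from 0:
Edge 1: B (sign +) -> bounds (0, +inf), value = 1
Edge 2: B (sign +) -> bounds (1, +inf), value = 2
Edge 3: B (sign +) -> bounds (2, +inf), value = 3
Edge 4: R (sign -) -> bounds (2, 3), value = 5/2
Edge 5: R (sign -) -> bounds (2, 5/2), value = 9/4
Edge 6: R (sign -) -> bounds (2, 9/4), value = 17/8
Edge 7: B (sign +) -> bounds (17/8, 9/4), value = 35/16
Edge 8: B (sign +) -> bounds (35/16, 9/4), value = 71/32
Edge 9: R (sign -) -> bounds (35/16, 71/32), value = 141/64
Game value = 141/64

141/64


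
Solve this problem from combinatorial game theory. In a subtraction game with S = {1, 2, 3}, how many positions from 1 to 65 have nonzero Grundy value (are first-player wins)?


Subtraction set S = {1, 2, 3}, so G(n) = n mod 4.
G(n) = 0 when n is a multiple of 4.
Multiples of 4 in [1, 65]: 16
N-positions (nonzero Grundy) = 65 - 16 = 49

49


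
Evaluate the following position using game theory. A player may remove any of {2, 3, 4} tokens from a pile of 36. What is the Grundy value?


The subtraction set is S = {2, 3, 4}.
G(k) = mex{ G(k - s) : s in S, s <= k }. We compute iteratively: G(0) = 0.
G(1) = mex({}) = 0
G(2) = mex({0}) = 1
G(3) = mex({0}) = 1
G(4) = mex({0, 1}) = 2
G(5) = mex({0, 1}) = 2
G(6) = mex({1, 2}) = 0
G(7) = mex({1, 2}) = 0
G(8) = mex({0, 2}) = 1
G(9) = mex({0, 2}) = 1
Observe that G(6)..G(9) = 0, 0, 1, 1 repeats G(0)..G(3) = 0, 0, 1, 1.
For k >= max(S) = 4, G(k) is determined by the previous 4 values G(k-4)..G(k-1); a window of 4 consecutive values has recurred shifted by 6, so by induction G(k + 6) = G(k) for all k >= 0: the sequence is periodic from the start with period 6.
One period: G(0..5) = 0, 0, 1, 1, 2, 2.
36 mod 6 = 0, so G(36) = G(0) = 0.

0


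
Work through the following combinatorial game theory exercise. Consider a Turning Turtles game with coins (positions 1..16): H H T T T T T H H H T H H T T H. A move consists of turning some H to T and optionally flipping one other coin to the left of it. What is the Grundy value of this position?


Coins: H H T T T T T H H H T H H T T H
Key fact: a single head at position k behaves exactly like a Nim heap of size k (turning it to T and optionally flipping a coin at j < k corresponds to moving the heap from k to j, or to 0), and heads combine as a disjunctive sum (two heads at the same place would cancel, matching j XOR j = 0). So the Nim-value is the XOR of the 1-indexed positions of the heads.
Face-up positions (1-indexed): [1, 2, 8, 9, 10, 12, 13, 16]
XOR 0 with 1: 0 XOR 1 = 1
XOR 1 with 2: 1 XOR 2 = 3
XOR 3 with 8: 3 XOR 8 = 11
XOR 11 with 9: 11 XOR 9 = 2
XOR 2 with 10: 2 XOR 10 = 8
XOR 8 with 12: 8 XOR 12 = 4
XOR 4 with 13: 4 XOR 13 = 9
XOR 9 with 16: 9 XOR 16 = 25
Nim-value = 25

25


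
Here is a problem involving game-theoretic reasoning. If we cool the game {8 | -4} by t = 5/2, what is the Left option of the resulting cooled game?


Original game: {8 | -4} (a switch {a | b} with a > b).
Cooling by t (for t below the temperature (a - b)/2 = 6) taxes each move by t: {a | b} cooled by t is {a - t | b + t}.
Cooling amount: t = 5/2
Cooled Left option: 8 - 5/2 = 11/2
Cooled Right option: -4 + 5/2 = -3/2
Cooled game: {11/2 | -3/2}
Left option = 11/2

11/2


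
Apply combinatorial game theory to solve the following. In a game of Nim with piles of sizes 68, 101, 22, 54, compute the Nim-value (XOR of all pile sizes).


We need the XOR (exclusive or) of all pile sizes.
After XOR-ing pile 1 (size 68): 0 XOR 68 = 68
After XOR-ing pile 2 (size 101): 68 XOR 101 = 33
After XOR-ing pile 3 (size 22): 33 XOR 22 = 55
After XOR-ing pile 4 (size 54): 55 XOR 54 = 1
The Nim-value of this position is 1.

1


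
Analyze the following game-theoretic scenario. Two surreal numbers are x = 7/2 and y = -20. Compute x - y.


x = 7/2, y = -20
Converting to common denominator: 2
x = 7/2, y = -40/2
x - y = 7/2 - -20 = 47/2

47/2


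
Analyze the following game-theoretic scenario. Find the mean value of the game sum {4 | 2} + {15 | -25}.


G1 = {4 | 2}, G2 = {15 | -25}
Each is a switch {a | b} with numbers a > b; its mean value is (a + b)/2, and mean value is additive over game sums: m(G1 + G2) = m(G1) + m(G2).
Mean of G1 = (4 + (2))/2 = 6/2 = 3
Mean of G2 = (15 + (-25))/2 = -10/2 = -5
Mean of G1 + G2 = 3 + -5 = -2

-2


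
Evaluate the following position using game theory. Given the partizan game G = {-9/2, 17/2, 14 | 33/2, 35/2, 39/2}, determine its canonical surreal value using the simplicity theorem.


Left options: {-9/2, 17/2, 14}, max = 14
Right options: {33/2, 35/2, 39/2}, min = 33/2
All options are numbers and max(Left) < min(Right), so by the simplicity theorem the value is the simplest (earliest-born) number strictly between 14 and 33/2.
Integers 15 through 16 all lie strictly between 14 and 33/2.
Among integers, the simplest (lowest birthday = smallest |n|; 0 is born on day 0, +-n on day n) is 15.
No non-integer in the interval can be simpler: if x is a non-integer in the interval, then floor(x) or ceil(x) also lies in the interval (the interval contains an integer), and both are proper prefixes of x's sign expansion, i.e. born earlier. So the game value is 15.
Game value = 15

15


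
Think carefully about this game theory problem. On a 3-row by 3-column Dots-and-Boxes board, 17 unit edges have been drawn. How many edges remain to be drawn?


Grid: 3 x 3 boxes, i.e. 4 rows and 4 columns of dots.
Horizontal edges: (rows + 1) * cols = 4 * 3 = 12
Vertical edges: rows * (cols + 1) = 3 * 4 = 12
Total edges: 12 + 12 = 24
Edges drawn: 17
Remaining: 24 - 17 = 7

7


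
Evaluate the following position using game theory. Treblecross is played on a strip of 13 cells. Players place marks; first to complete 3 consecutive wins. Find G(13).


Treblecross: place X on empty cells; 3-in-a-row wins.
Playing within two cells of an existing X lets the opponent win at once, so sensible play treats the cells i-2..i+2 around each X as dead. The player left with no safe cell loses, so this is a normal-play take-away game on strips of safe cells.
Placing X at cell i (0-indexed) of a strip of k safe cells leaves independent strips of sizes max(0, i-2) and max(0, k-i-3). Hence G(k) = mex{ G(max(0,i-2)) XOR G(max(0,k-i-3)) : 0 <= i < k }, with G(0) = 0.
G(1): splits (0,0):0^0=0 -> mex({0}) = 1
G(2): splits (0,0):0^0=0 -> mex({0}) = 1
G(3): splits (0,0):0^0=0 -> mex({0}) = 1
G(4): splits (0,1):0^1=1 (0,0):0^0=0 -> mex({0, 1}) = 2
G(5): splits (0,2):0^1=1 (0,1):0^1=1 (0,0):0^0=0 -> mex({0, 1}) = 2
G(6) = mex({1}) = 0
G(7) = mex({0, 1, 2}) = 3
G(8) = mex({0, 1, 2}) = 3
G(9) = mex({0, 2}) = 1
G(10) = mex({0, 2, 3}) = 1
G(11) = mex({0, 3}) = 1
G(12) = mex({1, 3}) = 0
G(13) = mex({0, 1, 2, 3}) = 4
Therefore G(13) = 4.

4


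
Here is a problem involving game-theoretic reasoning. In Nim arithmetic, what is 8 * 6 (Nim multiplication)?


Nim multiplication is bilinear over XOR: (u XOR v) * w = (u*w) XOR (v*w).
So we split each operand into its bit components and XOR the pairwise Nim products.
8 = 8 (as XOR of powers of 2).
6 = 2 + 4 (as XOR of powers of 2).
Using the standard Nim-product table on single bits:
  2*2 = 3,   2*4 = 8,   2*8 = 12,
  4*4 = 6,   4*8 = 11,  8*8 = 13,
and  1*x = x (identity), k*l = l*k (commutative).
Pairwise Nim products:
  8 * 2 = 12
  8 * 4 = 11
XOR them: 12 XOR 11 = 7.
Result: 8 * 6 = 7 (in Nim).

7


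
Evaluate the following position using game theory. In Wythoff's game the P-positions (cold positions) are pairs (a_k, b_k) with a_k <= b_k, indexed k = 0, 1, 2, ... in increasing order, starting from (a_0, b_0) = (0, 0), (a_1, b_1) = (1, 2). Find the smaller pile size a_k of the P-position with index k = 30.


By Wythoff's theorem, a_k = floor(k * phi) and b_k = floor(k * phi^2) = a_k + k, where phi = (1 + sqrt(5))/2 is the golden ratio.
phi = (1 + sqrt(5))/2 = 1.618034
k = 30
k * phi = 30 * 1.618034 = 48.541020
a_30 = floor(k * phi) = 48

48


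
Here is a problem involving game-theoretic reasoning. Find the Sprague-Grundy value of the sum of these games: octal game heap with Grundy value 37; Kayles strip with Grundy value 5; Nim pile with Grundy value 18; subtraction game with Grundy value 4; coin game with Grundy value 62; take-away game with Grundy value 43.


By the Sprague-Grundy theorem, the Grundy value of a sum of games is the XOR of individual Grundy values.
octal game heap: Grundy value = 37. Running XOR: 0 XOR 37 = 37
Kayles strip: Grundy value = 5. Running XOR: 37 XOR 5 = 32
Nim pile: Grundy value = 18. Running XOR: 32 XOR 18 = 50
subtraction game: Grundy value = 4. Running XOR: 50 XOR 4 = 54
coin game: Grundy value = 62. Running XOR: 54 XOR 62 = 8
take-away game: Grundy value = 43. Running XOR: 8 XOR 43 = 35
The combined Grundy value is 35.

35


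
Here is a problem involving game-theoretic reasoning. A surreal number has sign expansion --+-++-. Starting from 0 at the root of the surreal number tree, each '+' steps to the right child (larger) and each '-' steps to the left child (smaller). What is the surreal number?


Sign expansion: --+-++-
Rule: track bounds (lo, hi), initially (-inf, +inf). On '+', the current value becomes lo and we move to the simplest number in (value, hi): value + 1 if hi = +inf, otherwise the midpoint (value + hi)/2. On '-', the current value becomes hi and we move to value - 1 if lo = -inf, otherwise the midpoint (lo + value)/2.
Start at 0.
Step 1: sign = -, move left. Bounds: (-inf, 0). Value = -1
Step 2: sign = -, move left. Bounds: (-inf, -1). Value = -2
Step 3: sign = +, move right. Bounds: (-2, -1). Value = -3/2
Step 4: sign = -, move left. Bounds: (-2, -3/2). Value = -7/4
Step 5: sign = +, move right. Bounds: (-7/4, -3/2). Value = -13/8
Step 6: sign = +, move right. Bounds: (-13/8, -3/2). Value = -25/16
Step 7: sign = -, move left. Bounds: (-13/8, -25/16). Value = -51/32
The surreal number with sign expansion --+-++- is -51/32.

-51/32


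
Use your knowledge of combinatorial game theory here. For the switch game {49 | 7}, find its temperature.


The game is {49 | 7}, a switch {a | b} with numbers a > b.
Cooling {a | b} by t gives {a - t | b + t}, which stops being hot when a - t = b + t, i.e. at t = (a - b)/2. So the temperature of a switch is (a - b)/2.
Temperature = (Left option - Right option) / 2
= (49 - (7)) / 2
= 42 / 2
= 21

21


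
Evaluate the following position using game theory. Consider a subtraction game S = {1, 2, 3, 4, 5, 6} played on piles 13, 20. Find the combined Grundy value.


Subtraction set: {1, 2, 3, 4, 5, 6}
For this subtraction set, G(n) = n mod 7 (period = max + 1 = 7).
Pile 1 (size 13): G(13) = 13 mod 7 = 6
Pile 2 (size 20): G(20) = 20 mod 7 = 6
Total Grundy value = XOR of all: 6 XOR 6 = 0

0


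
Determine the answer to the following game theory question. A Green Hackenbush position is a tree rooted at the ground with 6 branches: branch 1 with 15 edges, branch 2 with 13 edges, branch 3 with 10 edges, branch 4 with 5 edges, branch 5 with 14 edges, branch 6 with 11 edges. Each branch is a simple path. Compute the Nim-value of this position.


The tree has 6 branches from the ground vertex.
In Green Hackenbush, the Nim-value of a simple path of length k is k.
Branch 1: length 15, Nim-value = 15
Branch 2: length 13, Nim-value = 13
Branch 3: length 10, Nim-value = 10
Branch 4: length 5, Nim-value = 5
Branch 5: length 14, Nim-value = 14
Branch 6: length 11, Nim-value = 11
Total Nim-value = XOR of all branch values:
0 XOR 15 = 15
15 XOR 13 = 2
2 XOR 10 = 8
8 XOR 5 = 13
13 XOR 14 = 3
3 XOR 11 = 8
Nim-value of the tree = 8

8


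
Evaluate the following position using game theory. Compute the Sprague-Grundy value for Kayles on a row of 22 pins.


Kayles: a move removes 1 or 2 adjacent pins from a contiguous row.
Removing pins from a row of k leaves two independent rows (a, b) with a + b = k - 1 (one pin) or a + b = k - 2 (two pins); an end removal gives a = 0.
By Sprague-Grundy, G(k) = mex{ G(a) XOR G(b) } over all these splits. G(0) = 0.
G(1): splits (0,0):0^0=0 -> mex({0}) = 1
G(2): splits (0,1):0^1=1 (0,0):0^0=0 -> mex({0, 1}) = 2
G(3): splits (0,2):0^2=2 (1,1):1^1=0 (0,1):0^1=1 -> mex({0, 1, 2}) = 3
G(4): splits (0,3):0^3=3 (1,2):1^2=3 (0,2):0^2=2 (1,1):1^1=0 -> mex({0, 2, 3}) = 1
G(5): splits (0,4):0^1=1 (1,3):1^3=2 (2,2):2^2=0 (0,3):0^3=3 (1,2):1^2=3 -> mex({0, 1, 2, 3}) = 4
G(6) = mex({0, 1, 2, 4}) = 3
G(7) = mex({0, 1, 3, 4, 5}) = 2
G(8) = mex({0, 2, 3, 5, 6}) = 1
G(9) = mex({0, 1, 2, 3, 6, 7}) = 4
G(10) = mex({0, 1, 3, 4, 5, 7}) = 2
G(11) = mex({0, 1, 2, 3, 4, 5}) = 6
G(12) = mex({0, 1, 2, 3, 5, 6, 7}) = 4
G(13) = mex({0, 2, 3, 4, 6, 7}) = 1
G(14) = mex({0, 1, 4, 5, 6, 7}) = 2
G(15) = mex({0, 1, 2, 3, 4, 5, 6}) = 7
G(16) = mex({0, 2, 3, 5, 6, 7}) = 1
G(17) = mex({0, 1, 2, 3, 5, 6, 7}) = 4
G(18) = mex({0, 1, 2, 4, 5, 6}) = 3
G(19) = mex({0, 1, 3, 4, 5, 7}) = 2
G(20) = mex({0, 2, 3, 4, 5, 6, 7}) = 1
G(21) = mex({0, 1, 2, 3, 5, 6, 7}) = 4
G(22) = mex({0, 1, 2, 3, 4, 5, 7}) = 6
Therefore G(22) = 6.

6


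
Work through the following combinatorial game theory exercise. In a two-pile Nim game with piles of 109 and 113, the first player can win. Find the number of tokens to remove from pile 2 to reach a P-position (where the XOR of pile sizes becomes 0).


Piles: 109 and 113
Current XOR: 109 XOR 113 = 28 (non-zero, so this is an N-position).
To make the XOR zero, we need to find a move that balances the piles.
For pile 2 (size 113): target = 113 XOR 28 = 109
We reduce pile 2 from 113 to 109.
Tokens removed: 113 - 109 = 4
Verification: 109 XOR 109 = 0

4


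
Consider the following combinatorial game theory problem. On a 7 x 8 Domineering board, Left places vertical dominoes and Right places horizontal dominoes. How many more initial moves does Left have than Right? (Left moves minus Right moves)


Board is 7 x 8 (rows x cols).
Left (vertical) placements: (rows-1) * cols = 6 * 8 = 48
Right (horizontal) placements: rows * (cols-1) = 7 * 7 = 49
Advantage = Left - Right = 48 - 49 = -1

-1


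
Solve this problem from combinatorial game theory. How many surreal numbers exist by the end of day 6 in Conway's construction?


Day 0: {|} = 0 is born. Count = 1.
Day n: the number of surreal numbers born by day n is 2^(n+1) - 1.
By day 0: 2^1 - 1 = 1
By day 1: 2^2 - 1 = 3
By day 2: 2^3 - 1 = 7
By day 3: 2^4 - 1 = 15
By day 4: 2^5 - 1 = 31
By day 5: 2^6 - 1 = 63
By day 6: 2^7 - 1 = 127
By day 6: 127 surreal numbers.

127


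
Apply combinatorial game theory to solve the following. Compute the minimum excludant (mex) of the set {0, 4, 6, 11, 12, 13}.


Set = {0, 4, 6, 11, 12, 13}
0 is in the set.
1 is NOT in the set. This is the mex.
mex = 1

1


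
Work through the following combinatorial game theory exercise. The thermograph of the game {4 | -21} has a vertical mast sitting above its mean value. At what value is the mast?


Game = {4 | -21}, a switch {a | b} with numbers a > b.
Its thermograph has left wall a - t and right wall b + t, which meet at t = (a - b)/2, where both equal (a + b)/2. So the mast (mean value) is at (a + b)/2.
Mean = (4 + (-21))/2 = -17/2 = -17/2

-17/2


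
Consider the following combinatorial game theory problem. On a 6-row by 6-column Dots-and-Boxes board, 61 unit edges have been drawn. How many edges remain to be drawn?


Grid: 6 x 6 boxes, i.e. 7 rows and 7 columns of dots.
Horizontal edges: (rows + 1) * cols = 7 * 6 = 42
Vertical edges: rows * (cols + 1) = 6 * 7 = 42
Total edges: 42 + 42 = 84
Edges drawn: 61
Remaining: 84 - 61 = 23

23


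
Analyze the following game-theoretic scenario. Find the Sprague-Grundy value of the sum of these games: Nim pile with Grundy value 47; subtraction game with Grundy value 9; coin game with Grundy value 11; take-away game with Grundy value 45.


By the Sprague-Grundy theorem, the Grundy value of a sum of games is the XOR of individual Grundy values.
Nim pile: Grundy value = 47. Running XOR: 0 XOR 47 = 47
subtraction game: Grundy value = 9. Running XOR: 47 XOR 9 = 38
coin game: Grundy value = 11. Running XOR: 38 XOR 11 = 45
take-away game: Grundy value = 45. Running XOR: 45 XOR 45 = 0
The combined Grundy value is 0.

0


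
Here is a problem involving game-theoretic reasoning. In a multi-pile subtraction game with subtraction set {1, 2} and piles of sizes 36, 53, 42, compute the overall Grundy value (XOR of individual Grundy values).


Subtraction set: {1, 2}
For this subtraction set, G(n) = n mod 3 (period = max + 1 = 3).
Pile 1 (size 36): G(36) = 36 mod 3 = 0
Pile 2 (size 53): G(53) = 53 mod 3 = 2
Pile 3 (size 42): G(42) = 42 mod 3 = 0
Total Grundy value = XOR of all: 0 XOR 2 XOR 0 = 2

2


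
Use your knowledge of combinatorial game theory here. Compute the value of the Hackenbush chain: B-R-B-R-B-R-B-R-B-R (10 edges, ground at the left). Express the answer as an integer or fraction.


Edges (from ground): B-R-B-R-B-R-B-R-B-R
By Berlekamp's sign-expansion rule, a Blue-Red Hackenbush stalk has the value of the surreal number whose sign sequence is the edge sequence with B -> + and R -> -.
Sign sequence: +-+-+-+-+-
Trace the sign expansion in the surreal number tree, starting from 0:
Edge 1: B (sign +) -> bounds (0, +inf), value = 1
Edge 2: R (sign -) -> bounds (0, 1), value = 1/2
Edge 3: B (sign +) -> bounds (1/2, 1), value = 3/4
Edge 4: R (sign -) -> bounds (1/2, 3/4), value = 5/8
Edge 5: B (sign +) -> bounds (5/8, 3/4), value = 11/16
Edge 6: R (sign -) -> bounds (5/8, 11/16), value = 21/32
Edge 7: B (sign +) -> bounds (21/32, 11/16), value = 43/64
Edge 8: R (sign -) -> bounds (21/32, 43/64), value = 85/128
Edge 9: B (sign +) -> bounds (85/128, 43/64), value = 171/256
Edge 10: R (sign -) -> bounds (85/128, 171/256), value = 341/512
Game value = 341/512

341/512


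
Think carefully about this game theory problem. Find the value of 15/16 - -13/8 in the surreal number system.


x = 15/16, y = -13/8
Converting to common denominator: 16
x = 15/16, y = -26/16
x - y = 15/16 - -13/8 = 41/16

41/16


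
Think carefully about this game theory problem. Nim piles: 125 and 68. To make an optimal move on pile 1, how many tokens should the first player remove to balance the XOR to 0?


Piles: 125 and 68
Current XOR: 125 XOR 68 = 57 (non-zero, so this is an N-position).
To make the XOR zero, we need to find a move that balances the piles.
For pile 1 (size 125): target = 125 XOR 57 = 68
We reduce pile 1 from 125 to 68.
Tokens removed: 125 - 68 = 57
Verification: 68 XOR 68 = 0

57


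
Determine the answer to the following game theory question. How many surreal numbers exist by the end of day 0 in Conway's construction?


Day 0: {|} = 0 is born. Count = 1.
Day n: the number of surreal numbers born by day n is 2^(n+1) - 1.
By day 0: 2^1 - 1 = 1
By day 0: 1 surreal numbers.

1


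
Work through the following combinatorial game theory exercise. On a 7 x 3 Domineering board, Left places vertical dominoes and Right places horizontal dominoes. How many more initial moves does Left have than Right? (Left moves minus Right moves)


Board is 7 x 3 (rows x cols).
Left (vertical) placements: (rows-1) * cols = 6 * 3 = 18
Right (horizontal) placements: rows * (cols-1) = 7 * 2 = 14
Advantage = Left - Right = 18 - 14 = 4

4


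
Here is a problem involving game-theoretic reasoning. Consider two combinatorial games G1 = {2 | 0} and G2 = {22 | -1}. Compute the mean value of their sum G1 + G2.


G1 = {2 | 0}, G2 = {22 | -1}
Each is a switch {a | b} with numbers a > b; its mean value is (a + b)/2, and mean value is additive over game sums: m(G1 + G2) = m(G1) + m(G2).
Mean of G1 = (2 + (0))/2 = 2/2 = 1
Mean of G2 = (22 + (-1))/2 = 21/2 = 21/2
Mean of G1 + G2 = 1 + 21/2 = 23/2

23/2


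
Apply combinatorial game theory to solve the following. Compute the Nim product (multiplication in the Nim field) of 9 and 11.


Nim multiplication is bilinear over XOR: (u XOR v) * w = (u*w) XOR (v*w).
So we split each operand into its bit components and XOR the pairwise Nim products.
9 = 1 + 8 (as XOR of powers of 2).
11 = 1 + 2 + 8 (as XOR of powers of 2).
Using the standard Nim-product table on single bits:
  2*2 = 3,   2*4 = 8,   2*8 = 12,
  4*4 = 6,   4*8 = 11,  8*8 = 13,
and  1*x = x (identity), k*l = l*k (commutative).
Pairwise Nim products:
  1 * 1 = 1
  1 * 2 = 2
  1 * 8 = 8
  8 * 1 = 8
  8 * 2 = 12
  8 * 8 = 13
XOR them: 1 XOR 2 XOR 8 XOR 8 XOR 12 XOR 13 = 2.
Result: 9 * 11 = 2 (in Nim).

2


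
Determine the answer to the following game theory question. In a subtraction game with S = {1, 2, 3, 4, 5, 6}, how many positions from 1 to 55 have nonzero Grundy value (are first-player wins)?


Subtraction set S = {1, 2, 3, 4, 5, 6}, so G(n) = n mod 7.
G(n) = 0 when n is a multiple of 7.
Multiples of 7 in [1, 55]: 7
N-positions (nonzero Grundy) = 55 - 7 = 48

48


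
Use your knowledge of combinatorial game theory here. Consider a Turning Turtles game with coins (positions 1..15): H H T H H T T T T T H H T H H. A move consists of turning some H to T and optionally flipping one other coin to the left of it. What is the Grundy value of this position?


Coins: H H T H H T T T T T H H T H H
Key fact: a single head at position k behaves exactly like a Nim heap of size k (turning it to T and optionally flipping a coin at j < k corresponds to moving the heap from k to j, or to 0), and heads combine as a disjunctive sum (two heads at the same place would cancel, matching j XOR j = 0). So the Nim-value is the XOR of the 1-indexed positions of the heads.
Face-up positions (1-indexed): [1, 2, 4, 5, 11, 12, 14, 15]
XOR 0 with 1: 0 XOR 1 = 1
XOR 1 with 2: 1 XOR 2 = 3
XOR 3 with 4: 3 XOR 4 = 7
XOR 7 with 5: 7 XOR 5 = 2
XOR 2 with 11: 2 XOR 11 = 9
XOR 9 with 12: 9 XOR 12 = 5
XOR 5 with 14: 5 XOR 14 = 11
XOR 11 with 15: 11 XOR 15 = 4
Nim-value = 4

4


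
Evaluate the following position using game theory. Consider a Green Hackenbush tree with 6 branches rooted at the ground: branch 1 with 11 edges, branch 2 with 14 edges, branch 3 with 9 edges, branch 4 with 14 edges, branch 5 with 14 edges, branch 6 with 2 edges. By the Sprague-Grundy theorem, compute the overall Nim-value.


The tree has 6 branches from the ground vertex.
In Green Hackenbush, the Nim-value of a simple path of length k is k.
Branch 1: length 11, Nim-value = 11
Branch 2: length 14, Nim-value = 14
Branch 3: length 9, Nim-value = 9
Branch 4: length 14, Nim-value = 14
Branch 5: length 14, Nim-value = 14
Branch 6: length 2, Nim-value = 2
Total Nim-value = XOR of all branch values:
0 XOR 11 = 11
11 XOR 14 = 5
5 XOR 9 = 12
12 XOR 14 = 2
2 XOR 14 = 12
12 XOR 2 = 14
Nim-value of the tree = 14

14


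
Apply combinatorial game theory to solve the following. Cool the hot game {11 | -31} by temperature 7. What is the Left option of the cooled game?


Original game: {11 | -31} (a switch {a | b} with a > b).
Cooling by t (for t below the temperature (a - b)/2 = 21) taxes each move by t: {a | b} cooled by t is {a - t | b + t}.
Cooling amount: t = 7
Cooled Left option: 11 - 7 = 4
Cooled Right option: -31 + 7 = -24
Cooled game: {4 | -24}
Left option = 4

4


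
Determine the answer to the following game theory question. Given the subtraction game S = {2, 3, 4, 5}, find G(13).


The subtraction set is S = {2, 3, 4, 5}.
G(k) = mex{ G(k - s) : s in S, s <= k }. We compute iteratively: G(0) = 0.
G(1) = mex({}) = 0
G(2) = mex({0}) = 1
G(3) = mex({0}) = 1
G(4) = mex({0, 1}) = 2
G(5) = mex({0, 1}) = 2
G(6) = mex({0, 1, 2}) = 3
G(7) = mex({1, 2}) = 0
G(8) = mex({1, 2, 3}) = 0
G(9) = mex({0, 2, 3}) = 1
G(10) = mex({0, 2, 3}) = 1
G(11) = mex({0, 1, 3}) = 2
Observe that G(7)..G(11) = 0, 0, 1, 1, 2 repeats G(0)..G(4) = 0, 0, 1, 1, 2.
For k >= max(S) = 5, G(k) is determined by the previous 5 values G(k-5)..G(k-1); a window of 5 consecutive values has recurred shifted by 7, so by induction G(k + 7) = G(k) for all k >= 0: the sequence is periodic from the start with period 7.
One period: G(0..6) = 0, 0, 1, 1, 2, 2, 3.
13 mod 7 = 6, so G(13) = G(6) = 3.

3


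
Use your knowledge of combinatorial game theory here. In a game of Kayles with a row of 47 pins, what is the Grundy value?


Kayles: a move removes 1 or 2 adjacent pins from a contiguous row.
Removing pins from a row of k leaves two independent rows (a, b) with a + b = k - 1 (one pin) or a + b = k - 2 (two pins); an end removal gives a = 0.
By Sprague-Grundy, G(k) = mex{ G(a) XOR G(b) } over all these splits. G(0) = 0.
G(1): splits (0,0):0^0=0 -> mex({0}) = 1
G(2): splits (0,1):0^1=1 (0,0):0^0=0 -> mex({0, 1}) = 2
G(3): splits (0,2):0^2=2 (1,1):1^1=0 (0,1):0^1=1 -> mex({0, 1, 2}) = 3
G(4): splits (0,3):0^3=3 (1,2):1^2=3 (0,2):0^2=2 (1,1):1^1=0 -> mex({0, 2, 3}) = 1
G(5): splits (0,4):0^1=1 (1,3):1^3=2 (2,2):2^2=0 (0,3):0^3=3 (1,2):1^2=3 -> mex({0, 1, 2, 3}) = 4
G(6) = mex({0, 1, 2, 4}) = 3
G(7) = mex({0, 1, 3, 4, 5}) = 2
G(8) = mex({0, 2, 3, 5, 6}) = 1
G(9) = mex({0, 1, 2, 3, 6, 7}) = 4
G(10) = mex({0, 1, 3, 4, 5, 7}) = 2
G(11) = mex({0, 1, 2, 3, 4, 5}) = 6
G(12) = mex({0, 1, 2, 3, 5, 6, 7}) = 4
G(13) = mex({0, 2, 3, 4, 6, 7}) = 1
G(14) = mex({0, 1, 4, 5, 6, 7}) = 2
G(15) = mex({0, 1, 2, 3, 4, 5, 6}) = 7
G(16) = mex({0, 2, 3, 5, 6, 7}) = 1
G(17) = mex({0, 1, 2, 3, 5, 6, 7}) = 4
G(18) = mex({0, 1, 2, 4, 5, 6}) = 3
G(19) = mex({0, 1, 3, 4, 5, 7}) = 2
G(20) = mex({0, 2, 3, 4, 5, 6, 7}) = 1
G(21) = mex({0, 1, 2, 3, 5, 6, 7}) = 4
G(22) = mex({0, 1, 2, 3, 4, 5, 7}) = 6
G(23) = mex({0, 1, 2, 3, 4, 5, 6}) = 7
G(24) = mex({0, 1, 2, 3, 5, 6, 7}) = 4
G(25) = mex({0, 2, 3, 4, 6, 7}) = 1
G(26) = mex({0, 1, 3, 4, 5, 6, 7}) = 2
G(27) = mex({0, 1, 2, 3, 4, 5, 6, 7}) = 8
G(28) = mex({0, 1, 2, 3, 4, 6, 7, 8}) = 5
G(29) = mex({0, 1, 2, 3, 5, 6, 7, 8, 9}) = 4
G(30) = mex({0, 1, 2, 3, 4, 5, 6, 9, 10}) = 7
G(31) = mex({0, 1, 3, 4, 5, 7, 10, 11}) = 2
G(32) = mex({0, 2, 3, 4, 5, 6, 7, 9, 11}) = 1
G(33) = mex({0, 1, 2, 3, 4, 5, 6, 7, 9, 12}) = 8
G(34) = mex({0, 1, 2, 3, 4, 5, 7, 8, 11, 12}) = 6
G(35) = mex({0, 1, 2, 3, 4, 5, 6, 8, 9, 10, 11}) = 7
G(36) = mex({0, 1, 2, 3, 5, 6, 7, 9, 10}) = 4
G(37) = mex({0, 2, 3, 4, 6, 7, 9, 10, 11, 12}) = 1
G(38) = mex({0, 1, 3, 4, 5, 6, 7, 9, 10, 11, 12}) = 2
G(39) = mex({0, 1, 2, 4, 5, 6, 7, 9, 10, 12, 14}) = 3
G(40) = mex({0, 2, 3, 4, 6, 7, 11, 12, 14}) = 1
G(41) = mex({0, 1, 2, 3, 5, 6, 7, 9, 10, 11, 12}) = 4
G(42) = mex({0, 1, 2, 3, 4, 5, 6, 9, 10}) = 7
G(43) = mex({0, 1, 3, 4, 5, 7, 9, 10, 12, 15}) = 2
G(44) = mex({0, 2, 3, 4, 5, 6, 7, 9, 10, 12, 15}) = 1
G(45) = mex({0, 1, 2, 3, 4, 5, 6, 7, 9, 10, 12, 14}) = 8
G(46) = mex({0, 1, 3, 4, 5, 7, 8, 11, 12, 14}) = 2
G(47) = mex({0, 1, 2, 3, 4, 5, 6, 8, 9, 10, 11, 12}) = 7
Therefore G(47) = 7.

7


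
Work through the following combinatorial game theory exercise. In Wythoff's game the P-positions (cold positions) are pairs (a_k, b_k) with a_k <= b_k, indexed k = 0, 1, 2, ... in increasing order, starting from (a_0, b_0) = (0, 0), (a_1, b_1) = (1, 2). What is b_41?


By Wythoff's theorem, a_k = floor(k * phi) and b_k = floor(k * phi^2) = a_k + k, where phi = (1 + sqrt(5))/2 is the golden ratio.
phi = (1 + sqrt(5))/2 = 1.618034
phi^2 = phi + 1 = 2.618034
k = 41
k * phi^2 = 41 * 2.618034 = 107.339394
b_41 = floor(k * phi^2) = 107 (check: a_41 + k = 66 + 41 = 107)

107


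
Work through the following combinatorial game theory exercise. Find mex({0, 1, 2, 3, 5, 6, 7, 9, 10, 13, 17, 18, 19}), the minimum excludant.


Set = {0, 1, 2, 3, 5, 6, 7, 9, 10, 13, 17, 18, 19}
0 is in the set.
1 is in the set.
2 is in the set.
3 is in the set.
4 is NOT in the set. This is the mex.
mex = 4

4


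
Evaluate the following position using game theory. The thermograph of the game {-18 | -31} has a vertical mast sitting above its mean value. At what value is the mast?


Game = {-18 | -31}, a switch {a | b} with numbers a > b.
Its thermograph has left wall a - t and right wall b + t, which meet at t = (a - b)/2, where both equal (a + b)/2. So the mast (mean value) is at (a + b)/2.
Mean = (-18 + (-31))/2 = -49/2 = -49/2

-49/2


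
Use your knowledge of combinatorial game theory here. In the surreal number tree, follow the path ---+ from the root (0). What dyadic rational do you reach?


Sign expansion: ---+
Rule: track bounds (lo, hi), initially (-inf, +inf). On '+', the current value becomes lo and we move to the simplest number in (value, hi): value + 1 if hi = +inf, otherwise the midpoint (value + hi)/2. On '-', the current value becomes hi and we move to value - 1 if lo = -inf, otherwise the midpoint (lo + value)/2.
Start at 0.
Step 1: sign = -, move left. Bounds: (-inf, 0). Value = -1
Step 2: sign = -, move left. Bounds: (-inf, -1). Value = -2
Step 3: sign = -, move left. Bounds: (-inf, -2). Value = -3
Step 4: sign = +, move right. Bounds: (-3, -2). Value = -5/2
The surreal number with sign expansion ---+ is -5/2.

-5/2


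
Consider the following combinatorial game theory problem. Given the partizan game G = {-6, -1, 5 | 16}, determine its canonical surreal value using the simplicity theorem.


Left options: {-6, -1, 5}, max = 5
Right options: {16}, min = 16
All options are numbers and max(Left) < min(Right), so by the simplicity theorem the value is the simplest (earliest-born) number strictly between 5 and 16.
Integers 6 through 15 all lie strictly between 5 and 16.
Among integers, the simplest (lowest birthday = smallest |n|; 0 is born on day 0, +-n on day n) is 6.
No non-integer in the interval can be simpler: if x is a non-integer in the interval, then floor(x) or ceil(x) also lies in the interval (the interval contains an integer), and both are proper prefixes of x's sign expansion, i.e. born earlier. So the game value is 6.
Game value = 6

6


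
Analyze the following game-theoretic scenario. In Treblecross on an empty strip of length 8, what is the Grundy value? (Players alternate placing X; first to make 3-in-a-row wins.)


Treblecross: place X on empty cells; 3-in-a-row wins.
Playing within two cells of an existing X lets the opponent win at once, so sensible play treats the cells i-2..i+2 around each X as dead. The player left with no safe cell loses, so this is a normal-play take-away game on strips of safe cells.
Placing X at cell i (0-indexed) of a strip of k safe cells leaves independent strips of sizes max(0, i-2) and max(0, k-i-3). Hence G(k) = mex{ G(max(0,i-2)) XOR G(max(0,k-i-3)) : 0 <= i < k }, with G(0) = 0.
G(1): splits (0,0):0^0=0 -> mex({0}) = 1
G(2): splits (0,0):0^0=0 -> mex({0}) = 1
G(3): splits (0,0):0^0=0 -> mex({0}) = 1
G(4): splits (0,1):0^1=1 (0,0):0^0=0 -> mex({0, 1}) = 2
G(5): splits (0,2):0^1=1 (0,1):0^1=1 (0,0):0^0=0 -> mex({0, 1}) = 2
G(6) = mex({1}) = 0
G(7) = mex({0, 1, 2}) = 3
G(8) = mex({0, 1, 2}) = 3
Therefore G(8) = 3.

3


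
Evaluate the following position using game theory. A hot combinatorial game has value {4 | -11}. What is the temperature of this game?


The game is {4 | -11}, a switch {a | b} with numbers a > b.
Cooling {a | b} by t gives {a - t | b + t}, which stops being hot when a - t = b + t, i.e. at t = (a - b)/2. So the temperature of a switch is (a - b)/2.
Temperature = (Left option - Right option) / 2
= (4 - (-11)) / 2
= 15 / 2
= 15/2

15/2


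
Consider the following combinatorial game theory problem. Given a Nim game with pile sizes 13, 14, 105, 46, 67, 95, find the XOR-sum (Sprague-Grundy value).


We need the XOR (exclusive or) of all pile sizes.
After XOR-ing pile 1 (size 13): 0 XOR 13 = 13
After XOR-ing pile 2 (size 14): 13 XOR 14 = 3
After XOR-ing pile 3 (size 105): 3 XOR 105 = 106
After XOR-ing pile 4 (size 46): 106 XOR 46 = 68
After XOR-ing pile 5 (size 67): 68 XOR 67 = 7
After XOR-ing pile 6 (size 95): 7 XOR 95 = 88
The Nim-value of this position is 88.

88


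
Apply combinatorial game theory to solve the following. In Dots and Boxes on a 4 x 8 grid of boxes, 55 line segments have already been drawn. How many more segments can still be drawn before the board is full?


Grid: 4 x 8 boxes, i.e. 5 rows and 9 columns of dots.
Horizontal edges: (rows + 1) * cols = 5 * 8 = 40
Vertical edges: rows * (cols + 1) = 4 * 9 = 36
Total edges: 40 + 36 = 76
Edges drawn: 55
Remaining: 76 - 55 = 21

21


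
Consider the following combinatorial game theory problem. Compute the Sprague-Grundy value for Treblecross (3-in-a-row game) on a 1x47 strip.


Treblecross: place X on empty cells; 3-in-a-row wins.
Playing within two cells of an existing X lets the opponent win at once, so sensible play treats the cells i-2..i+2 around each X as dead. The player left with no safe cell loses, so this is a normal-play take-away game on strips of safe cells.
Placing X at cell i (0-indexed) of a strip of k safe cells leaves independent strips of sizes max(0, i-2) and max(0, k-i-3). Hence G(k) = mex{ G(max(0,i-2)) XOR G(max(0,k-i-3)) : 0 <= i < k }, with G(0) = 0.
G(1): splits (0,0):0^0=0 -> mex({0}) = 1
G(2): splits (0,0):0^0=0 -> mex({0}) = 1
G(3): splits (0,0):0^0=0 -> mex({0}) = 1
G(4): splits (0,1):0^1=1 (0,0):0^0=0 -> mex({0, 1}) = 2
G(5): splits (0,2):0^1=1 (0,1):0^1=1 (0,0):0^0=0 -> mex({0, 1}) = 2
G(6) = mex({1}) = 0
G(7) = mex({0, 1, 2}) = 3
G(8) = mex({0, 1, 2}) = 3
G(9) = mex({0, 2}) = 1
G(10) = mex({0, 2, 3}) = 1
G(11) = mex({0, 3}) = 1
G(12) = mex({1, 3}) = 0
G(13) = mex({0, 1, 2, 3}) = 4
G(14) = mex({0, 1, 2}) = 3
G(15) = mex({0, 1, 2}) = 3
G(16) = mex({0, 1, 2, 4}) = 3
G(17) = mex({0, 1, 3, 4}) = 2
G(18) = mex({0, 1, 3, 4}) = 2
G(19) = mex({0, 1, 3, 5}) = 2
G(20) = mex({0, 1, 2, 3, 5}) = 4
G(21) = mex({0, 1, 2, 3, 5}) = 4
G(22) = mex({1, 2, 6}) = 0
G(23) = mex({0, 1, 2, 3, 4, 6}) = 5
G(24) = mex({0, 1, 2, 3, 4}) = 5
G(25) = mex({0, 1, 3, 4, 7}) = 2
G(26) = mex({0, 1, 3, 4, 5, 7}) = 2
G(27) = mex({0, 1, 3, 5}) = 2
G(28) = mex({0, 1, 2, 5}) = 3
G(29) = mex({0, 1, 2, 4, 5, 6}) = 3
G(30) = mex({1, 2, 4, 6}) = 0
G(31) = mex({0, 1, 2, 3, 4, 6}) = 5
G(32) = mex({1, 2, 3, 4, 7}) = 0
G(33) = mex({0, 3, 7}) = 1
G(34) = mex({0, 2, 3, 5, 7}) = 1
G(35) = mex({0, 2, 3, 5, 6}) = 1
G(36) = mex({0, 1, 2, 5, 6}) = 3
G(37) = mex({0, 1, 2, 4, 5, 6}) = 3
G(38) = mex({0, 1, 2, 4}) = 3
G(39) = mex({0, 1, 2, 3, 4, 7}) = 5
G(40) = mex({0, 1, 2, 3, 4, 5, 7}) = 6
G(41) = mex({0, 1, 2, 3, 5, 7}) = 4
G(42) = mex({0, 1, 2, 3, 5, 6, 7}) = 4
G(43) = mex({0, 2, 3, 5, 6}) = 1
G(44) = mex({1, 2, 3, 4, 5, 6}) = 0
G(45) = mex({0, 1, 2, 3, 4, 6, 7}) = 5
G(46) = mex({0, 1, 2, 3, 4, 7}) = 5
G(47) = mex({0, 1, 2, 3, 4, 5, 7}) = 6
Therefore G(47) = 6.

6
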